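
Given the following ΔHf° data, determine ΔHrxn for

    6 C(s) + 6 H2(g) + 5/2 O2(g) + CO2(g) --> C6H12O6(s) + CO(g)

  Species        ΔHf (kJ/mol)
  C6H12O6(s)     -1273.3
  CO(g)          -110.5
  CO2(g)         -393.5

Products: 1·(-1273.3) + 1·(-110.5) = -1383.8
Reactants: 6·(+0.0) + 6·(+0.0) + 5/2·(+0.0) + 1·(-393.5) = -393.5
ΔHrxn = (-1383.8) − (-393.5) = -990.3 kJ/mol

ΔHrxn = -990.3 kJ/mol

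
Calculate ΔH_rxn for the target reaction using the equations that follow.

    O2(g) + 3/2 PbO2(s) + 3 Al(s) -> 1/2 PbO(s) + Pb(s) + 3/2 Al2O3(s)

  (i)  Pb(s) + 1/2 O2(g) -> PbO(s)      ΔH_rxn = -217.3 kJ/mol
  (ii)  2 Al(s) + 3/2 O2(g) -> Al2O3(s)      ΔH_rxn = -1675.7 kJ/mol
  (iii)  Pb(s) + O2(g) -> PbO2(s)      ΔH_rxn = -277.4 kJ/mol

(i) × 1/2 (×1/2 to match 1/2 PbO(s) in the target): (1/2)·(-217.3) = -108.65 kJ/mol
(ii) × 3/2 (scale by 3/2 for the 3/2 Al2O3(s)): (3/2)·(-1675.7) = -2513.55 kJ/mol
(iii) reversed and × 3/2 (PbO2(s) must end up as a reactant; ×3/2 to match 3/2 PbO2(s) in the target): (-3/2)·(-277.4) = +416.1 kJ/mol
By Hess's law, ΔH_rxn = (-108.65) + (-2513.55) + (+416.1) = -2206.1 kJ/mol

ΔH_rxn = -2206.1 kJ/mol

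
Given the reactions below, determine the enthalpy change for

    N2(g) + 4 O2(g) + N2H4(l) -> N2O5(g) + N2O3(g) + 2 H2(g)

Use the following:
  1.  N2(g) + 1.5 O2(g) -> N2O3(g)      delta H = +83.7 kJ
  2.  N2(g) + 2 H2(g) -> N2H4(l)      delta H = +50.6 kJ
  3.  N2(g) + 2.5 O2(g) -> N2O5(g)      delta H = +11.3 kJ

eq. 1 as written (N2O3(g) already on the product side): +83.7 kJ
eq. 2 reversed (N2H4(l) must end up as a reactant): -50.6 kJ
eq. 3 as written (N2O5(g) already on the product side): +11.3 kJ
Summing the manipulated equations, delta H = (+83.7) + (-50.6) + (+11.3) = 44.4 kJ

delta H = 44.4 kJ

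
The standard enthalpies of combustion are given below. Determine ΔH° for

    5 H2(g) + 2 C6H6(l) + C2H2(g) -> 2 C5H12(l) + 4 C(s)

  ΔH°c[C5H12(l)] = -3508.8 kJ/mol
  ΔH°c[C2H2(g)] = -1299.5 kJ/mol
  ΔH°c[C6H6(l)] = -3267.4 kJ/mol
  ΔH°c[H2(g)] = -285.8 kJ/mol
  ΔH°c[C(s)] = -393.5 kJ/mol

With combustion enthalpies, reactants minus products:
= [5·(-285.8) + 2·(-3267.4) + 1·(-1299.5)] − [2·(-3508.8) + 4·(-393.5)]
= -671.7 kJ/mol

ΔH° = -671.7 kJ/mol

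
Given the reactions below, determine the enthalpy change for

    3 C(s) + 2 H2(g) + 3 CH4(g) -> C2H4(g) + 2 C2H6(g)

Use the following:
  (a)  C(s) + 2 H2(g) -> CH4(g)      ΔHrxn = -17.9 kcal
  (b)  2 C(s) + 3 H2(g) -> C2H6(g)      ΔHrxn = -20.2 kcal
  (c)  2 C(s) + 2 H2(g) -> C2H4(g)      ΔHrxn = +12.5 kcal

(a) reversed and × 3: (-3)·(-17.9) = +53.7 kcal
(b) × 2: (2)·(-20.2) = -40.4 kcal
(c) as written: +12.5 kcal
Combining the equations, ΔHrxn = (-3)·(-17.9) + (2)·(-20.2) + (1)·(+12.5) = 25.8 kcal

ΔHrxn = 25.8 kcal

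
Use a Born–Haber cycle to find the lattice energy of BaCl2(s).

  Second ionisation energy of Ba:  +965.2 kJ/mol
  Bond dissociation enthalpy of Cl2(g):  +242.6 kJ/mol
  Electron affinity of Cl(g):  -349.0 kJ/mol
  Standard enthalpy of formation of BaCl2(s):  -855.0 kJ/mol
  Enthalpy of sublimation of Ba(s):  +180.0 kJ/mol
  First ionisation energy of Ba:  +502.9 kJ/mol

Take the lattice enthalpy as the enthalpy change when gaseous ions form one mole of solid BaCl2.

U = -2047.7 kJ/mol

ΔHf° = 1·ΔHsub + 1·(ΣIE) + 1·D(Cl2) + 2·EA + U
-855.0 = 1·(+180.0) + 1·(+1468.1) + 1·(+242.6) + 2·(-349.0) + U
U = -855.0 − (+1192.7) = -2047.7 kJ/mol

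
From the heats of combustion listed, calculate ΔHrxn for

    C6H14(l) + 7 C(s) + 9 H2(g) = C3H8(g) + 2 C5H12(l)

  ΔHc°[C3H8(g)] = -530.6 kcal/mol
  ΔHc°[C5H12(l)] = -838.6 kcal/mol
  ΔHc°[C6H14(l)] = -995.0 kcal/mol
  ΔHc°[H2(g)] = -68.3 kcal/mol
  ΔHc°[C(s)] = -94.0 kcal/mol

ΔHrxn = -59.9 kcal/mol

Using ΔH = Σ nΔHc°(reactants) − Σ nΔHc°(products):
= [1·(-995.0) + 7·(-94.0) + 9·(-68.3)] − [1·(-530.6) + 2·(-838.6)]
= -59.9 kcal/mol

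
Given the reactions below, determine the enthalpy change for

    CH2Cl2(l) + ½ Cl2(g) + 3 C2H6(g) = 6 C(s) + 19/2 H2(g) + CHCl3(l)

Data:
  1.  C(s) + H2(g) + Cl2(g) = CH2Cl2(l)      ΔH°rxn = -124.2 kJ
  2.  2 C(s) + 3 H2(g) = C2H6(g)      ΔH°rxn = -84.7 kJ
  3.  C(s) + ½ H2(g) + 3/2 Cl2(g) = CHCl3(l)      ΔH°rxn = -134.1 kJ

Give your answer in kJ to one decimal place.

eq. 1 reversed (CH2Cl2(l) must end up as a reactant): +124.2 kJ
eq. 2 reversed and × 3 (reverse to put C2H6(g) on the reactant side; scale by 3 for the 3 C2H6(g)): (-3)·(-84.7) = +254.1 kJ
eq. 3 as written (CHCl3(l) already on the product side): -134.1 kJ
Since enthalpy is a state function, ΔH°rxn = (-1)·(-124.2) + (-3)·(-84.7) + (1)·(-134.1) = 244.2 kJ

ΔH°rxn = 244.2 kJ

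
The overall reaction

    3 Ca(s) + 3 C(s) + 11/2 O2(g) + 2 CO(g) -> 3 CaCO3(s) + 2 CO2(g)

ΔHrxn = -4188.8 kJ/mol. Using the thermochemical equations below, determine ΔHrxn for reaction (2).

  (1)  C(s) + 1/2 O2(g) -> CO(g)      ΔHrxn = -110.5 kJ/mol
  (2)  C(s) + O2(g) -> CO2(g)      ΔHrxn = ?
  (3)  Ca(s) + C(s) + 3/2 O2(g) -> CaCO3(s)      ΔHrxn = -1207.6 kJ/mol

(1) reversed and × 2: (-2)·(-110.5) = +221.0 kJ/mol
(2) × 2: contributes 2·x
(3) × 3: (3)·(-1207.6) = -3622.8 kJ/mol
-4188.8 = (+221.0) + (-3622.8) + 2·x
x = (-4188.8 − (-3401.8)) / (2) = -393.5 kJ/mol

ΔHrxn = -393.5 kJ/mol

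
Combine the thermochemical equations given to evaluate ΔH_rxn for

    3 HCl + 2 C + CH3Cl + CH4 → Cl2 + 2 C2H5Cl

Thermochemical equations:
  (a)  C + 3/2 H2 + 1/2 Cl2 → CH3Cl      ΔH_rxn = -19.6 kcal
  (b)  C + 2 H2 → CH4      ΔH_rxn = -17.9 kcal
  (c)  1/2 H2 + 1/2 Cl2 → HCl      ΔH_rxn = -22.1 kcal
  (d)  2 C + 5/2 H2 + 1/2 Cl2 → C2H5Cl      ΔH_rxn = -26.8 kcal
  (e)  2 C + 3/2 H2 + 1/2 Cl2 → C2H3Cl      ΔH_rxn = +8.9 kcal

(a) reversed (reverse to put CH3Cl on the reactant side): +19.6 kcal
(b) reversed (CH4 must end up as a reactant): +17.9 kcal
(c) reversed and × 3 (reverse to put HCl on the reactant side; ×3 to match 3 HCl in the target): (-3)·(-22.1) = +66.3 kcal
(d) × 2 (scale by 2 for the 2 C2H5Cl): (2)·(-26.8) = -53.6 kcal
(e): not needed (C2H3Cl appears nowhere else).
Since enthalpy is a state function, ΔH_rxn = (+19.6) + (+17.9) + (+66.3) + (-53.6) = 50.2 kcal

ΔH_rxn = 50.2 kcal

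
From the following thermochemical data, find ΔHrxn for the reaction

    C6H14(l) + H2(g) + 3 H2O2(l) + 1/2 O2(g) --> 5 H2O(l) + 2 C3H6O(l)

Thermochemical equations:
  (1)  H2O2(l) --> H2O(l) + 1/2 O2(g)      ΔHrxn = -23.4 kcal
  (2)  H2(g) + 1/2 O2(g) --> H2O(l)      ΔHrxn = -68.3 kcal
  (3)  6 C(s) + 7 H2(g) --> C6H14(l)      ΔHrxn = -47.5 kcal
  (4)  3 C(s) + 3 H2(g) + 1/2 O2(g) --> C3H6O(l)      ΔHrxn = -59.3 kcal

(1) × 3 (×3 to match 3 H2O2(l) in the target): (3)·(-23.4) = -70.2 kcal
(2) × 2: (2)·(-68.3) = -136.6 kcal
(3) reversed (reverse to put C6H14(l) on the reactant side): +47.5 kcal
(4) × 2 (×2 to match 2 C3H6O(l) in the target): (2)·(-59.3) = -118.6 kcal
Combining the equations, ΔHrxn = (-70.2) + (-136.6) + (+47.5) + (-118.6) = -277.9 kcal

ΔHrxn = -277.9 kcal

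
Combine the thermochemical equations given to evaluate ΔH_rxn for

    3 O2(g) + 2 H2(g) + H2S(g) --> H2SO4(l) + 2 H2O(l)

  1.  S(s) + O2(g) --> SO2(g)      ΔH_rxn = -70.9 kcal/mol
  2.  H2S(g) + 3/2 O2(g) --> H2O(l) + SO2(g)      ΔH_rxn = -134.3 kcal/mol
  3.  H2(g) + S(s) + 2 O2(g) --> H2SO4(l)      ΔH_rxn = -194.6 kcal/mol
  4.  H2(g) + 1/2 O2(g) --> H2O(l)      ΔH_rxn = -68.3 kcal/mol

ΔH_rxn = -326.3 kcal/mol

eq. 1 reversed: +70.9 kcal/mol
eq. 2 as written: -134.3 kcal/mol
eq. 3 as written: -194.6 kcal/mol
eq. 4 as written: -68.3 kcal/mol
Since enthalpy is a state function, ΔH_rxn = (-1)·(-70.9) + (1)·(-134.3) + (1)·(-194.6) + (1)·(-68.3) = -326.3 kcal/mol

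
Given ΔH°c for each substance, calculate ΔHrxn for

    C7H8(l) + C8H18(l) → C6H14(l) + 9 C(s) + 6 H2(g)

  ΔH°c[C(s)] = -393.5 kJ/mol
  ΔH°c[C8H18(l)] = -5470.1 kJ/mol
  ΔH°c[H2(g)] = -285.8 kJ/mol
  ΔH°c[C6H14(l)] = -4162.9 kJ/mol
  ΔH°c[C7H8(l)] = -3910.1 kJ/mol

With combustion enthalpies, reactants minus products:
= [1·(-3910.1) + 1·(-5470.1)] − [1·(-4162.9) + 9·(-393.5) + 6·(-285.8)]
= 39.0 kJ/mol

ΔHrxn = 39.0 kJ/mol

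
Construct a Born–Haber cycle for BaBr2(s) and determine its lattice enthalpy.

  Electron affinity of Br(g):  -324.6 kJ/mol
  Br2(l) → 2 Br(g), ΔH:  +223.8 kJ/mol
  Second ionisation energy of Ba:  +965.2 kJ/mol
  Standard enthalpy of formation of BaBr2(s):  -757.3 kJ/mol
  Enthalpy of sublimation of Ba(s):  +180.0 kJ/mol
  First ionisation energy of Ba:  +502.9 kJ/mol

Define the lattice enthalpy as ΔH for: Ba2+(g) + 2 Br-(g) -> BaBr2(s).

ΔHf° = 1·ΔHsub + 1·(ΣIE) + 1·D(Br2) + 2·EA + U
-757.3 = 1·(+180.0) + 1·(+1468.1) + 1·(+223.8) + 2·(-324.6) + U
U = -757.3 − (+1222.7) = -1980.0 kJ/mol

U = -1980.0 kJ/mol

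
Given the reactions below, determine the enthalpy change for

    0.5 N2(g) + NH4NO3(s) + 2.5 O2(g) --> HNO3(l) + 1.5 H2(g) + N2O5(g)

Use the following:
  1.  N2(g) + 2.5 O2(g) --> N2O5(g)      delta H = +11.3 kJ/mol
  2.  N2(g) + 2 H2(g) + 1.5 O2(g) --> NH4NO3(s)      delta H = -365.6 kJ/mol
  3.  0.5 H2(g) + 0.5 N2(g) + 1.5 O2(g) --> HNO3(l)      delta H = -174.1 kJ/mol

eq. 1 as written: +11.3 kJ/mol
eq. 2 reversed: +365.6 kJ/mol
eq. 3 as written: -174.1 kJ/mol
By Hess's law, delta H = (1)·(+11.3) + (-1)·(-365.6) + (1)·(-174.1) = 202.8 kJ/mol

delta H = 202.8 kJ/mol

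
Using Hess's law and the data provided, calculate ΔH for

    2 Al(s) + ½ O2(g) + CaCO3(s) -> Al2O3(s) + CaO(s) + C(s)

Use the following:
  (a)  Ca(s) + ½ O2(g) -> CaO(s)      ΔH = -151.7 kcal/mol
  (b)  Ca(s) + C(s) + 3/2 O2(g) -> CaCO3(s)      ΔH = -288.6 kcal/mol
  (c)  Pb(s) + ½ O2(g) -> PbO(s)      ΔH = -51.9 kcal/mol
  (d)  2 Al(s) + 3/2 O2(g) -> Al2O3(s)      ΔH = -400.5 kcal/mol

ΔH = -263.6 kcal/mol

(a) as written (CaO(s) already on the product side): -151.7 kcal/mol
(b) reversed (CaCO3(s) must end up as a reactant): +288.6 kcal/mol
(c): not needed (PbO(s) appears nowhere else).
(d) as written (Al2O3(s) already on the product side): -400.5 kcal/mol
ΔH = (-151.7) + (+288.6) + (-400.5) = -263.6 kcal/mol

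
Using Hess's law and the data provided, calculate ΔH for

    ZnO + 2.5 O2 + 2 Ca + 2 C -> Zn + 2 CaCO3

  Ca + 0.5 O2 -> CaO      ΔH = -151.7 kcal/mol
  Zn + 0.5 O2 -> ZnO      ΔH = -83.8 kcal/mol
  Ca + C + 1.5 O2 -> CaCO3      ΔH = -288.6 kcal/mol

equation 1: not needed (CaO appears nowhere else).
equation 2 reversed (ZnO must end up as a reactant): +83.8 kcal/mol
equation 3 × 2 (×2 to match 2 CaCO3 in the target): (2)·(-288.6) = -577.2 kcal/mol
By Hess's law, ΔH = (-1)·(-83.8) + (2)·(-288.6) = -493.4 kcal/mol

ΔH = -493.4 kcal/mol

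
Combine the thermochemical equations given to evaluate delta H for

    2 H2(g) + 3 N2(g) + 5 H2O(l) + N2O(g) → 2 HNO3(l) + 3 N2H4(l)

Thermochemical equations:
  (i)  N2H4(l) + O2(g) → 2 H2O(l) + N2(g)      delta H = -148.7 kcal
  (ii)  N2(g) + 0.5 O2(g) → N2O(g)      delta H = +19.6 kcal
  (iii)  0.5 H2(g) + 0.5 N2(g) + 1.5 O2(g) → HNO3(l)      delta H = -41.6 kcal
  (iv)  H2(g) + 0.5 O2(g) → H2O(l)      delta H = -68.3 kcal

delta H = 275.0 kcal

(i) reversed and × 3: (-3)·(-148.7) = +446.1 kcal
(ii) reversed: -19.6 kcal
(iii) × 2: (2)·(-41.6) = -83.2 kcal
(iv) as written: -68.3 kcal
Since enthalpy is a state function, delta H = (+446.1) + (-19.6) + (-83.2) + (-68.3) = 275.0 kcal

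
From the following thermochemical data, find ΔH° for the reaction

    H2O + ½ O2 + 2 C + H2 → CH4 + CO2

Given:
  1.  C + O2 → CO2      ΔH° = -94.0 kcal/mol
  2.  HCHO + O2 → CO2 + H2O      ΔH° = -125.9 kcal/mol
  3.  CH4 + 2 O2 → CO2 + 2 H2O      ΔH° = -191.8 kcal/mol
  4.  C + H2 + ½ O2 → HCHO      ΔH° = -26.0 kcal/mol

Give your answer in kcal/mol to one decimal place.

eq. 1 as written: -94.0 kcal/mol
eq. 2 as written: -125.9 kcal/mol
eq. 3 reversed: +191.8 kcal/mol
eq. 4 as written: -26.0 kcal/mol
Since enthalpy is a state function, ΔH° = (1)·(-94.0) + (1)·(-125.9) + (-1)·(-191.8) + (1)·(-26.0) = -54.1 kcal/mol

ΔH° = -54.1 kcal/mol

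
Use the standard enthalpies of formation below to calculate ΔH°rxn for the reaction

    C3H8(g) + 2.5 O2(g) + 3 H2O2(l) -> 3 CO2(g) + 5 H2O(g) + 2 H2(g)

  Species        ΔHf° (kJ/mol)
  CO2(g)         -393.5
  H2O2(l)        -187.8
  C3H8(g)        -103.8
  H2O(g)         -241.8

ΔH°rxn = -1722.3 kJ/mol

Products: 3·(-393.5) + 5·(-241.8) + 2·(+0.0) = -2389.5
Reactants: 1·(-103.8) + 5/2·(+0.0) + 3·(-187.8) = -667.2
ΔH°rxn = (-2389.5) − (-667.2) = -1722.3 kJ/mol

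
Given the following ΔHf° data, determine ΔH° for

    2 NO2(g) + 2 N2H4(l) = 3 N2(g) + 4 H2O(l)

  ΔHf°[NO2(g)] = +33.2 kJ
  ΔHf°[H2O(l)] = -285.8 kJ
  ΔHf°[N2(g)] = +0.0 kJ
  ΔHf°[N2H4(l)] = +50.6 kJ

ΔH° = -1310.8 kJ

ΔH°rxn = Σ nΔHf°(products) − Σ nΔHf°(reactants).
Products: 3·(+0.0) + 4·(-285.8) = -1143.2
Reactants: 2·(+33.2) + 2·(+50.6) = +167.6
ΔH° = (-1143.2) − (+167.6) = -1310.8 kJ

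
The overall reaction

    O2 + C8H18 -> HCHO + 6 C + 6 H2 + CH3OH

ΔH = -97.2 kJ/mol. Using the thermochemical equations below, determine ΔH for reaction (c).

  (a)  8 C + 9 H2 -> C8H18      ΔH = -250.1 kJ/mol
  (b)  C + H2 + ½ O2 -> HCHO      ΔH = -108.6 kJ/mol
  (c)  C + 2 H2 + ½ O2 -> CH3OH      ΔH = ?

ΔH = -238.7 kJ/mol

(a) reversed (reverse to put C8H18 on the reactant side): +250.1 kJ/mol
(b) as written (HCHO already on the product side): -108.6 kJ/mol
(c) as written (CH3OH already on the product side): contributes x
-97.2 = (+250.1) + (-108.6) + x
x = (-97.2 − (+141.5)) / (1) = -238.7 kJ/mol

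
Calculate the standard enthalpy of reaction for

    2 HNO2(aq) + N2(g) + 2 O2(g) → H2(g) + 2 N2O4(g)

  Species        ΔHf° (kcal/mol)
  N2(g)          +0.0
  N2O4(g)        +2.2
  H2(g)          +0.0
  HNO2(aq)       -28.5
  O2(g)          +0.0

ΔH° = 61.4 kcal/mol

ΔH°rxn = Σ nΔHf°(products) − Σ nΔHf°(reactants).
Products: 1·(+0.0) + 2·(+2.2) = +4.4
Reactants: 2·(-28.5) + 1·(+0.0) + 2·(+0.0) = -57.0
ΔH° = (+4.4) − (-57.0) = 61.4 kcal/mol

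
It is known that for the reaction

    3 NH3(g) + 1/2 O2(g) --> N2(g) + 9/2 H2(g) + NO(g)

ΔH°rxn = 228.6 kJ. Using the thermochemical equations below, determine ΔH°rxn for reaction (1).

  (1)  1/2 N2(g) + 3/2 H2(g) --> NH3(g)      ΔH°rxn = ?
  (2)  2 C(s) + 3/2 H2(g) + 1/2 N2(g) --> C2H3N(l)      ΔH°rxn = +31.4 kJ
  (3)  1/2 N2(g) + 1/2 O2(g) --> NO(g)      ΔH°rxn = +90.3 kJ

ΔH°rxn = -46.1 kJ

(1) reversed and × 3: contributes −3·x
(2): not needed.
(3) as written: +90.3 kJ
+228.6 = (+90.3) − 3·x
x = (+228.6 − (+90.3)) / (-3) = -46.1 kJ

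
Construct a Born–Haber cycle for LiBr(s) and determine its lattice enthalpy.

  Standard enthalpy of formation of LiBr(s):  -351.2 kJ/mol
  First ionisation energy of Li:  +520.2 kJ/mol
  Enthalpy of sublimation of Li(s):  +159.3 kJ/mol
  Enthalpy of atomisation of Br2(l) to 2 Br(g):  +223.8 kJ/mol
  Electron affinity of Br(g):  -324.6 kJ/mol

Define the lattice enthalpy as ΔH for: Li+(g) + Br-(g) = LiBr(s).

ΔHf° = 1·ΔHsub + 1·(ΣIE) + 1/2·D(Br2) + 1·EA + U
-351.2 = 1·(+159.3) + 1·(+520.2) + 1/2·(+223.8) + 1·(-324.6) + U
U = -351.2 − (+466.8) = -818.0 kJ/mol

U = -818.0 kJ/mol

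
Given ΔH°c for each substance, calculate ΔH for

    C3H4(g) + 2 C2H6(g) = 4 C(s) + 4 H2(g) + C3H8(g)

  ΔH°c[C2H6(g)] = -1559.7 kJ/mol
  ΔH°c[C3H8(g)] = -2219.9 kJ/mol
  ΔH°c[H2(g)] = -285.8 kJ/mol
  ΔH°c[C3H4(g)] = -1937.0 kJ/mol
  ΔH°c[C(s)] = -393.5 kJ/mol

ΔH = -119.3 kJ/mol

With combustion enthalpies, reactants minus products:
= [1·(-1937.0) + 2·(-1559.7)] − [4·(-393.5) + 4·(-285.8) + 1·(-2219.9)]
= -119.3 kJ/mol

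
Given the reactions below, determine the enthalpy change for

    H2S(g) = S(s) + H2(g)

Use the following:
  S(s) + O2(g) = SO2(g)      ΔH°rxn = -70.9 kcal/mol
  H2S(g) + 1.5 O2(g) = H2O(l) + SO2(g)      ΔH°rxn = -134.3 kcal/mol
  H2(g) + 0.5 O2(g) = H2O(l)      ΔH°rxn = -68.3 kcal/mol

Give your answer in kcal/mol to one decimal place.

ΔH°rxn = 4.9 kcal/mol

equation 1 reversed: +70.9 kcal/mol
equation 2 as written: -134.3 kcal/mol
equation 3 reversed: +68.3 kcal/mol
Since enthalpy is a state function, ΔH°rxn = (-1)·(-70.9) + (1)·(-134.3) + (-1)·(-68.3) = 4.9 kcal/mol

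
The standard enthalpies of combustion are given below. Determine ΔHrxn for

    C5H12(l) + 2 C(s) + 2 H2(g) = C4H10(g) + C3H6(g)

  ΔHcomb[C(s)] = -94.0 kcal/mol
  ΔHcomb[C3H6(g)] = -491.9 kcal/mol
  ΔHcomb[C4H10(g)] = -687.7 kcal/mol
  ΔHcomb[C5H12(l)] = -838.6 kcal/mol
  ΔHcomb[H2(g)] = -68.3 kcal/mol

With combustion enthalpies, reactants minus products:
= [1·(-838.6) + 2·(-94.0) + 2·(-68.3)] − [1·(-687.7) + 1·(-491.9)]
= 16.4 kcal/mol

ΔHrxn = 16.4 kcal/mol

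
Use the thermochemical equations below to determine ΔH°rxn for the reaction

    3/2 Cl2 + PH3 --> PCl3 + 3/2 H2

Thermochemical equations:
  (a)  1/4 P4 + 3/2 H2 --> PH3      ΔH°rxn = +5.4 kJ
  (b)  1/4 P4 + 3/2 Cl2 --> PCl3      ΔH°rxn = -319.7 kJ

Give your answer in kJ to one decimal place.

ΔH°rxn = -325.1 kJ

(a) reversed (PH3 must end up as a reactant): -5.4 kJ
(b) as written (PCl3 already on the product side): -319.7 kJ
ΔH°rxn = (-1)·(+5.4) + (1)·(-319.7) = -325.1 kJ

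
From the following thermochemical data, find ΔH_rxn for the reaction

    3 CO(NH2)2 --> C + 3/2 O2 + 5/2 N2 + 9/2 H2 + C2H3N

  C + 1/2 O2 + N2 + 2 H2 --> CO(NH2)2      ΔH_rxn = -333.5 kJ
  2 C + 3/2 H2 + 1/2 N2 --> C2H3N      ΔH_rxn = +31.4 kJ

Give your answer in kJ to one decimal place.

equation 1 reversed and × 3 (CO(NH2)2 must end up as a reactant; scale by 3 for the 3 CO(NH2)2): (-3)·(-333.5) = +1000.5 kJ
equation 2 as written (C2H3N already on the product side): +31.4 kJ
Combining the equations, ΔH_rxn = (-3)·(-333.5) + (1)·(+31.4) = 1031.9 kJ

ΔH_rxn = 1031.9 kJ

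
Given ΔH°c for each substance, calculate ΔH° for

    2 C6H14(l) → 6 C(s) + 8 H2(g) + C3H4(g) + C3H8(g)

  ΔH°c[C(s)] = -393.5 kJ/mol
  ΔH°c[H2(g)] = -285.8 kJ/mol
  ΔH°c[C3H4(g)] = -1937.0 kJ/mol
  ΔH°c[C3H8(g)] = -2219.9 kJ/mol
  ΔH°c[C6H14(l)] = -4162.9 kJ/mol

With combustion enthalpies, reactants minus products:
= [2·(-4162.9)] − [6·(-393.5) + 8·(-285.8) + 1·(-1937.0) + 1·(-2219.9)]
= 478.5 kJ/mol

ΔH° = 478.5 kJ/mol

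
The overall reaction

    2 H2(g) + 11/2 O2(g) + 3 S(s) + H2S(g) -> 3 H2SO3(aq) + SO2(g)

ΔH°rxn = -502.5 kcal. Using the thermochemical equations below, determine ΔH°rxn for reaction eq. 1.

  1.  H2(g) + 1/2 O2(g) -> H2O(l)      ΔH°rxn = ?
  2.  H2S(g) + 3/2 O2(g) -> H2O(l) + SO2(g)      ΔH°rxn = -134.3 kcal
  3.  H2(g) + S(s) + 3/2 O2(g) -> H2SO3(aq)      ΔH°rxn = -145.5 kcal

ΔH°rxn = -68.3 kcal

eq. 1 reversed: contributes −x
eq. 2 as written (H2S(g) already on the reactant side): -134.3 kcal
eq. 3 × 3 (×3 to match 3 H2SO3(aq) in the target): (3)·(-145.5) = -436.5 kcal
-502.5 = (-134.3) + (-436.5) − x
x = (-502.5 − (-570.8)) / (-1) = -68.3 kcal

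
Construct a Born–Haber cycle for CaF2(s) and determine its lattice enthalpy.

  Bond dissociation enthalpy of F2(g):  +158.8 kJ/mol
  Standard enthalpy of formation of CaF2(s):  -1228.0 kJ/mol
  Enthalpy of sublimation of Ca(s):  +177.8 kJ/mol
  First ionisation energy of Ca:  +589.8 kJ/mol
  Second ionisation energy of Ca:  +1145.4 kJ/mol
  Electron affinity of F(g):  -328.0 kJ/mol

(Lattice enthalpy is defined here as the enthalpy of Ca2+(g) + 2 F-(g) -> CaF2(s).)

ΔHf° = 1·ΔHsub + 1·(ΣIE) + 1·D(F2) + 2·EA + U
-1228.0 = 1·(+177.8) + 1·(+1735.2) + 1·(+158.8) + 2·(-328.0) + U
U = -1228.0 − (+1415.8) = -2643.8 kJ/mol

U = -2643.8 kJ/mol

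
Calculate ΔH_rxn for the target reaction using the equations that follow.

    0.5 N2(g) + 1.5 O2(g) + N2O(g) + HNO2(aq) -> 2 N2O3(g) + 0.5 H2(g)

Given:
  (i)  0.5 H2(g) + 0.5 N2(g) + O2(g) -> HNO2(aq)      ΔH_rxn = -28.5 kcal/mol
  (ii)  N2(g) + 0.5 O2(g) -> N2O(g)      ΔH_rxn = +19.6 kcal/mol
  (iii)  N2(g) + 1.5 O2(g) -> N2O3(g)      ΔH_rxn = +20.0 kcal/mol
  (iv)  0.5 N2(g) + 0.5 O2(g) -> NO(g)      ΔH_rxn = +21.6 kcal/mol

ΔH_rxn = 48.9 kcal/mol

(i) reversed: +28.5 kcal/mol
(ii) reversed: -19.6 kcal/mol
(iii) × 2: (2)·(+20.0) = +40.0 kcal/mol
(iv): not needed.
Since enthalpy is a state function, ΔH_rxn = (-1)·(-28.5) + (-1)·(+19.6) + (2)·(+20.0) = 48.9 kcal/mol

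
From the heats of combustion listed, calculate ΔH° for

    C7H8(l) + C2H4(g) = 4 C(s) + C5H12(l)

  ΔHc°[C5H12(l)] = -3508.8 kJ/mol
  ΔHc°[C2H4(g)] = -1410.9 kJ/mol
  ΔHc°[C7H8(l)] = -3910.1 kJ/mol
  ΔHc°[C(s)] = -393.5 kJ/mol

With combustion enthalpies, reactants minus products:
= [1·(-3910.1) + 1·(-1410.9)] − [4·(-393.5) + 1·(-3508.8)]
= -238.2 kJ/mol

ΔH° = -238.2 kJ/mol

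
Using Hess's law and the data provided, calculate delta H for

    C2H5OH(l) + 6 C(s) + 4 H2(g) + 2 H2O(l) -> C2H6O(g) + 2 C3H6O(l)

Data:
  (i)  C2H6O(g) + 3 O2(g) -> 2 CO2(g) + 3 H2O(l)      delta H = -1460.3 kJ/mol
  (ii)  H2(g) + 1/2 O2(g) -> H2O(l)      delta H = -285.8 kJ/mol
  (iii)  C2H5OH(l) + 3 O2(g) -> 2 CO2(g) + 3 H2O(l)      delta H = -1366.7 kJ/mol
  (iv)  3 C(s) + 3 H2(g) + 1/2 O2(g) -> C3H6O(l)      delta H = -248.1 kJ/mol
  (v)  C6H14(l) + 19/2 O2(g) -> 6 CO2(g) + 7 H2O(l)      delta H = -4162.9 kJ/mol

(i) reversed: +1460.3 kJ/mol
(ii) reversed and × 2: (-2)·(-285.8) = +571.6 kJ/mol
(iii) as written: -1366.7 kJ/mol
(iv) × 2: (2)·(-248.1) = -496.2 kJ/mol
(v): not needed.
By Hess's law, delta H = (-1)·(-1460.3) + (-2)·(-285.8) + (1)·(-1366.7) + (2)·(-248.1) = 169.0 kJ/mol

delta H = 169.0 kJ/mol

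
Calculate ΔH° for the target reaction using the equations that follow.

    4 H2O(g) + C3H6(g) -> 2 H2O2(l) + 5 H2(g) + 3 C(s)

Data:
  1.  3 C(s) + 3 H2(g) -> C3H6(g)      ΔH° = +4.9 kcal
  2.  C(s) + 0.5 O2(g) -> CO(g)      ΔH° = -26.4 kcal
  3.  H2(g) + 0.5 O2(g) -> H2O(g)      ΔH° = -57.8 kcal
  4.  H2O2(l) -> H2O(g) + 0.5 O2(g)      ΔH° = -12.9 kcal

ΔH° = 136.5 kcal

eq. 1 reversed (C3H6(g) must end up as a reactant): -4.9 kcal
eq. 2: not needed (CO(g) appears nowhere else).
eq. 3 reversed and × 2: (-2)·(-57.8) = +115.6 kcal
eq. 4 reversed and × 2 (reverse to put H2O2(l) on the product side; scale by 2 for the 2 H2O2(l)): (-2)·(-12.9) = +25.8 kcal
Summing the manipulated equations, ΔH° = (-4.9) + (+115.6) + (+25.8) = 136.5 kcal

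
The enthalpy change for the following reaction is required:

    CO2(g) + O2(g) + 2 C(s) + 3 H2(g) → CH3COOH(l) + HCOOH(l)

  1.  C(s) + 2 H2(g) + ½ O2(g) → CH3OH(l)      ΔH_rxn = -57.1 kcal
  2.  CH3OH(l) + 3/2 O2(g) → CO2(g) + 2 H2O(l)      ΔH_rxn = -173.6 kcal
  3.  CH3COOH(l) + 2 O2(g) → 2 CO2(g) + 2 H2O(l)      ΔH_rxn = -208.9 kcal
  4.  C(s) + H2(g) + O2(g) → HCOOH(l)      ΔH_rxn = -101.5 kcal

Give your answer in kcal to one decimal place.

eq. 1 as written: -57.1 kcal
eq. 2 as written: -173.6 kcal
eq. 3 reversed (reverse to put CH3COOH(l) on the product side): +208.9 kcal
eq. 4 as written (HCOOH(l) already on the product side): -101.5 kcal
Combining the equations, ΔH_rxn = (1)·(-57.1) + (1)·(-173.6) + (-1)·(-208.9) + (1)·(-101.5) = -123.3 kcal

ΔH_rxn = -123.3 kcal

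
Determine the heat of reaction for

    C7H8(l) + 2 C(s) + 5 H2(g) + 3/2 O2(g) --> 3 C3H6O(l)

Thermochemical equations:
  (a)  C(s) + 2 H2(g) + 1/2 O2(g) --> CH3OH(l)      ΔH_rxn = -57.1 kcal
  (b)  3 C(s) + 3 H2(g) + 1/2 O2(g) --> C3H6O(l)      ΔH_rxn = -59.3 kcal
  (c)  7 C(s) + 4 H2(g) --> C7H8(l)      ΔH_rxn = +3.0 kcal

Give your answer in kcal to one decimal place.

(a): not needed (CH3OH(l) appears nowhere else).
(b) × 3 (scale by 3 for the 3 C3H6O(l)): (3)·(-59.3) = -177.9 kcal
(c) reversed (reverse to put C7H8(l) on the reactant side): -3.0 kcal
ΔH_rxn = (3)·(-59.3) + (-1)·(+3.0) = -180.9 kcal

ΔH_rxn = -180.9 kcal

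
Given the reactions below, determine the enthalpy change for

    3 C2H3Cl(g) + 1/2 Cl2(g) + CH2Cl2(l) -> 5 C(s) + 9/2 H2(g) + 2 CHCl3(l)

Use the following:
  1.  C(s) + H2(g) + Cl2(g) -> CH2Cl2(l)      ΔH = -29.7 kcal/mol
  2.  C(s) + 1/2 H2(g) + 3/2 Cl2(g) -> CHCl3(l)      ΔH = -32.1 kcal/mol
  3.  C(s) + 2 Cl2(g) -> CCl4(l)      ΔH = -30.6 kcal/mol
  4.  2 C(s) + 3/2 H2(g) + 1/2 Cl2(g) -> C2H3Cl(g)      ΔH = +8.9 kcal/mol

ΔH = -61.2 kcal/mol

eq. 1 reversed (reverse to put CH2Cl2(l) on the reactant side): +29.7 kcal/mol
eq. 2 × 2 (×2 to match 2 CHCl3(l) in the target): (2)·(-32.1) = -64.2 kcal/mol
eq. 3: not needed (CCl4(l) appears nowhere else).
eq. 4 reversed and × 3 (reverse to put C2H3Cl(g) on the reactant side; ×3 to match 3 C2H3Cl(g) in the target): (-3)·(+8.9) = -26.7 kcal/mol
Summing the manipulated equations, ΔH = (-1)·(-29.7) + (2)·(-32.1) + (-3)·(+8.9) = -61.2 kcal/mol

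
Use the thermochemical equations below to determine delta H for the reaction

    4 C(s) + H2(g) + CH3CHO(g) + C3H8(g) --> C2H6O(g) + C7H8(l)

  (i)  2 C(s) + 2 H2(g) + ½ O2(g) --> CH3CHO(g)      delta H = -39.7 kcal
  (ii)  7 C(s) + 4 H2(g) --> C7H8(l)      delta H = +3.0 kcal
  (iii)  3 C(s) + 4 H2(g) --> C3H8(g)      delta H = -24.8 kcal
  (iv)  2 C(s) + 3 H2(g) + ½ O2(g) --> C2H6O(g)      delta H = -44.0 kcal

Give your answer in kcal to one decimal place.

delta H = 23.5 kcal

(i) reversed (CH3CHO(g) must end up as a reactant): +39.7 kcal
(ii) as written (C7H8(l) already on the product side): +3.0 kcal
(iii) reversed (C3H8(g) must end up as a reactant): +24.8 kcal
(iv) as written (C2H6O(g) already on the product side): -44.0 kcal
By Hess's law, delta H = (-1)·(-39.7) + (1)·(+3.0) + (-1)·(-24.8) + (1)·(-44.0) = 23.5 kcal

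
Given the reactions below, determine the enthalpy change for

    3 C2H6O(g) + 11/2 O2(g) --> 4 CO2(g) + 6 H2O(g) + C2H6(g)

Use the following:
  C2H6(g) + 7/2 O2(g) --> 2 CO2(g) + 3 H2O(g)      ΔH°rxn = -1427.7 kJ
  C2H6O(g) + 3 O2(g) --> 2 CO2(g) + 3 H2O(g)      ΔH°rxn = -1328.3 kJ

ΔH°rxn = -2557.2 kJ

equation 1 reversed (reverse to put C2H6(g) on the product side): +1427.7 kJ
equation 2 × 3 (scale by 3 for the 3 C2H6O(g)): (3)·(-1328.3) = -3984.9 kJ
ΔH°rxn = (+1427.7) + (-3984.9) = -2557.2 kJ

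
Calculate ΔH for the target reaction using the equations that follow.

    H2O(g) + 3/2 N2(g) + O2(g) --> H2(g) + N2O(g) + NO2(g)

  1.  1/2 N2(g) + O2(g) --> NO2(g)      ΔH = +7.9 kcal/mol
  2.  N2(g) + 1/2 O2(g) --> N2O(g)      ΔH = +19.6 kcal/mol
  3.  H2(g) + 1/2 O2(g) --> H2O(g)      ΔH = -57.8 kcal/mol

ΔH = 85.3 kcal/mol

eq. 1 as written: +7.9 kcal/mol
eq. 2 as written: +19.6 kcal/mol
eq. 3 reversed: +57.8 kcal/mol
Since enthalpy is a state function, ΔH = (1)·(+7.9) + (1)·(+19.6) + (-1)·(-57.8) = 85.3 kcal/mol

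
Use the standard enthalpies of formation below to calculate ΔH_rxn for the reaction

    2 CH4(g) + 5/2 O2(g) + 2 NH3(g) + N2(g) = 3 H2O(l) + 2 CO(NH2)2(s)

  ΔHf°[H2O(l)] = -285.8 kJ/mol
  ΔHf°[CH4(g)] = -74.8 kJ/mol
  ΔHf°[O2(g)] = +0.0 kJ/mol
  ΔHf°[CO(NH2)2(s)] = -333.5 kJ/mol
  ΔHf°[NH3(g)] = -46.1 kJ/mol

Products: 3·(-285.8) + 2·(-333.5) = -1524.4
Reactants: 2·(-74.8) + 5/2·(+0.0) + 2·(-46.1) + 1·(+0.0) = -241.8
ΔH_rxn = (-1524.4) − (-241.8) = -1282.6 kJ/mol

ΔH_rxn = -1282.6 kJ/mol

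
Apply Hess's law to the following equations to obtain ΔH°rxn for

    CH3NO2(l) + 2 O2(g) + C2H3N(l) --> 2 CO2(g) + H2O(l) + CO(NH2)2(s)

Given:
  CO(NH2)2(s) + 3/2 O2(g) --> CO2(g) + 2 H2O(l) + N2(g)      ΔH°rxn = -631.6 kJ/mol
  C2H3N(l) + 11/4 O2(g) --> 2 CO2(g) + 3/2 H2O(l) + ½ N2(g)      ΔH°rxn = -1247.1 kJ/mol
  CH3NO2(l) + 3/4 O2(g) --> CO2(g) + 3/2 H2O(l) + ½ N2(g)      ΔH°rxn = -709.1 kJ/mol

equation 1 reversed (reverse to put CO(NH2)2(s) on the product side): +631.6 kJ/mol
equation 2 as written (C2H3N(l) already on the reactant side): -1247.1 kJ/mol
equation 3 as written (CH3NO2(l) already on the reactant side): -709.1 kJ/mol
ΔH°rxn = (-1)·(-631.6) + (1)·(-1247.1) + (1)·(-709.1) = -1324.6 kJ/mol

ΔH°rxn = -1324.6 kJ/mol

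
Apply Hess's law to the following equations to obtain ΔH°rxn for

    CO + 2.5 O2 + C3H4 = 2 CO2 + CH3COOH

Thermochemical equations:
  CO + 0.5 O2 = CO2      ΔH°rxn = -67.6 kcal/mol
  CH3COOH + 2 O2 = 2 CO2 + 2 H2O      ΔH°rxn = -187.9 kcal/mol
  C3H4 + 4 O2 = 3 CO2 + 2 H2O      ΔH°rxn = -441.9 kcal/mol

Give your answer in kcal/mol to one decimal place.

equation 1 as written (CO already on the reactant side): -67.6 kcal/mol
equation 2 reversed (reverse to put CH3COOH on the product side): +187.9 kcal/mol
equation 3 as written (C3H4 already on the reactant side): -441.9 kcal/mol
Since enthalpy is a state function, ΔH°rxn = (-67.6) + (+187.9) + (-441.9) = -321.6 kcal/mol

ΔH°rxn = -321.6 kcal/mol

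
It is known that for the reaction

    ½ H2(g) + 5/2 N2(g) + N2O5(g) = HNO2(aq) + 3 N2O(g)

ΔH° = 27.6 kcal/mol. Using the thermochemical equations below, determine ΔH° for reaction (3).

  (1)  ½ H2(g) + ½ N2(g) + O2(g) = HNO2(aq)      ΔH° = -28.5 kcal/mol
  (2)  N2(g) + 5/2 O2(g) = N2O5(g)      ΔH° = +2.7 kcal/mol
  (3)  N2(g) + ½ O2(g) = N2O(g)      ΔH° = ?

(1) as written (HNO2(aq) already on the product side): -28.5 kcal/mol
(2) reversed (N2O5(g) must end up as a reactant): -2.7 kcal/mol
(3) × 3 (scale by 3 for the 3 N2O(g)): contributes 3·x
+27.6 = (-28.5) + (-2.7) + 3·x
x = (+27.6 − (-31.2)) / (3) = 19.6 kcal/mol

ΔH° = 19.6 kcal/mol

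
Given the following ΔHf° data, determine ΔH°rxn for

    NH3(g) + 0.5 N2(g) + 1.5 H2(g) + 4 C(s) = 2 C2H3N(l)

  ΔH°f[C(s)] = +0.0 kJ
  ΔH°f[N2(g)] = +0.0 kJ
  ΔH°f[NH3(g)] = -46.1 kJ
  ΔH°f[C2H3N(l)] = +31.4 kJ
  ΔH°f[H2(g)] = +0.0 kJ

Products: 2·(+31.4) = +62.8
Reactants: 1·(-46.1) + 1/2·(+0.0) + 3/2·(+0.0) + 4·(+0.0) = -46.1
ΔH°rxn = (+62.8) − (-46.1) = 108.9 kJ

ΔH°rxn = 108.9 kJ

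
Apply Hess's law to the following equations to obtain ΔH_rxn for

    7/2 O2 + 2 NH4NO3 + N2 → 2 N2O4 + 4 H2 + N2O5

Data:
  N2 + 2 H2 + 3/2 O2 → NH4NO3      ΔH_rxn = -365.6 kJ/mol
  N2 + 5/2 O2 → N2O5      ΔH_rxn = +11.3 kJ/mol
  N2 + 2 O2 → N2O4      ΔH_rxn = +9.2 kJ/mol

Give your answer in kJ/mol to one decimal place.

equation 1 reversed and × 2 (NH4NO3 must end up as a reactant; ×2 to match 2 NH4NO3 in the target): (-2)·(-365.6) = +731.2 kJ/mol
equation 2 as written (N2O5 already on the product side): +11.3 kJ/mol
equation 3 × 2 (×2 to match 2 N2O4 in the target): (2)·(+9.2) = +18.4 kJ/mol
ΔH_rxn = (-2)·(-365.6) + (1)·(+11.3) + (2)·(+9.2) = 760.9 kJ/mol

ΔH_rxn = 760.9 kJ/mol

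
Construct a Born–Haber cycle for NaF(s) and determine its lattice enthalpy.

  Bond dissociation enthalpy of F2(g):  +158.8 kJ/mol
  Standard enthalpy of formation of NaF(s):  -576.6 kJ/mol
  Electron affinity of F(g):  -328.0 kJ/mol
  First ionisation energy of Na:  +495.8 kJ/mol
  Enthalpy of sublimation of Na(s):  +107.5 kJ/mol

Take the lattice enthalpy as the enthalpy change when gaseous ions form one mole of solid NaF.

U = -931.3 kJ/mol

ΔHf° = 1·ΔHsub + 1·(ΣIE) + 1/2·D(F2) + 1·EA + U
-576.6 = 1·(+107.5) + 1·(+495.8) + 1/2·(+158.8) + 1·(-328.0) + U
U = -576.6 − (+354.7) = -931.3 kJ/mol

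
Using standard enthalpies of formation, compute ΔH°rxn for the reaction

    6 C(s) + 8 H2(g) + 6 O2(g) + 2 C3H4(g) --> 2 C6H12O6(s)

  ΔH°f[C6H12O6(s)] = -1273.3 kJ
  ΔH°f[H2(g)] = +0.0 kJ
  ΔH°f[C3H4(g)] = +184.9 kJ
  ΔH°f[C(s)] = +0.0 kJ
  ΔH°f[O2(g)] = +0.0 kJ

Products: 2·(-1273.3) = -2546.6
Reactants: 6·(+0.0) + 8·(+0.0) + 6·(+0.0) + 2·(+184.9) = +369.8
ΔH°rxn = (-2546.6) − (+369.8) = -2916.4 kJ

ΔH°rxn = -2916.4 kJ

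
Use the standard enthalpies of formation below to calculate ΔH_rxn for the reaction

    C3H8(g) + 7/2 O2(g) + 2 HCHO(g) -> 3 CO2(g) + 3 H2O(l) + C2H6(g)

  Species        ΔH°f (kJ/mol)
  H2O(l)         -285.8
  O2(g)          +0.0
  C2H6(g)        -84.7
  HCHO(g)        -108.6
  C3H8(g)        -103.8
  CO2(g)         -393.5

ΔH°rxn = Σ nΔHf°(products) − Σ nΔHf°(reactants).
Products: 3·(-393.5) + 3·(-285.8) + 1·(-84.7) = -2122.6
Reactants: 1·(-103.8) + 7/2·(+0.0) + 2·(-108.6) = -321.0
ΔH_rxn = (-2122.6) − (-321.0) = -1801.6 kJ/mol

ΔH_rxn = -1801.6 kJ/mol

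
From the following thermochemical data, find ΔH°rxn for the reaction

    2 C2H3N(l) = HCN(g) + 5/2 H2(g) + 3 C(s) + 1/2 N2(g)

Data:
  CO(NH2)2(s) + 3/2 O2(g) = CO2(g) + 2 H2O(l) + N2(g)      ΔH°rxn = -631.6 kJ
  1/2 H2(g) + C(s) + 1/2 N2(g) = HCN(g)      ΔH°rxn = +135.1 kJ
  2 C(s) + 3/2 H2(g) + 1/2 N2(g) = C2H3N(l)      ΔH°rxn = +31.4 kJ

equation 1: not needed.
equation 2 as written: +135.1 kJ
equation 3 reversed and × 2: (-2)·(+31.4) = -62.8 kJ
Since enthalpy is a state function, ΔH°rxn = (+135.1) + (-62.8) = 72.3 kJ

ΔH°rxn = 72.3 kJ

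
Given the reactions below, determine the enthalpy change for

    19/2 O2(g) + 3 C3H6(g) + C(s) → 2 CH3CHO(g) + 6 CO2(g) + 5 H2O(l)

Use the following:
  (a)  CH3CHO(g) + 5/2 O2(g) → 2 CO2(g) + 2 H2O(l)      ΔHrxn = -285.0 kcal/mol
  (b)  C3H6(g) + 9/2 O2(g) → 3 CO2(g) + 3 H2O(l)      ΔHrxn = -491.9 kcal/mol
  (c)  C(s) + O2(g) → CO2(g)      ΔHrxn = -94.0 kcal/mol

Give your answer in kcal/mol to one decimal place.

(a) reversed and × 2: (-2)·(-285.0) = +570.0 kcal/mol
(b) × 3: (3)·(-491.9) = -1475.7 kcal/mol
(c) as written: -94.0 kcal/mol
By Hess's law, ΔHrxn = (-2)·(-285.0) + (3)·(-491.9) + (1)·(-94.0) = -999.7 kcal/mol

ΔHrxn = -999.7 kcal/mol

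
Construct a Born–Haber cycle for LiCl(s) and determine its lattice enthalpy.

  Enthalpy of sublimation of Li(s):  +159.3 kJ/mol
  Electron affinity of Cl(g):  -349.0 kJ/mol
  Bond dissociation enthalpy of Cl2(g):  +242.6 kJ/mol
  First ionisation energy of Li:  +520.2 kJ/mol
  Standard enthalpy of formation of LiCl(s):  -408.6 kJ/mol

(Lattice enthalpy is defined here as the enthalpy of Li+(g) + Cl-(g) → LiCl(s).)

U = -860.4 kJ/mol

ΔHf° = 1·ΔHsub + 1·(ΣIE) + 1/2·D(Cl2) + 1·EA + U
-408.6 = 1·(+159.3) + 1·(+520.2) + 1/2·(+242.6) + 1·(-349.0) + U
U = -408.6 − (+451.8) = -860.4 kJ/mol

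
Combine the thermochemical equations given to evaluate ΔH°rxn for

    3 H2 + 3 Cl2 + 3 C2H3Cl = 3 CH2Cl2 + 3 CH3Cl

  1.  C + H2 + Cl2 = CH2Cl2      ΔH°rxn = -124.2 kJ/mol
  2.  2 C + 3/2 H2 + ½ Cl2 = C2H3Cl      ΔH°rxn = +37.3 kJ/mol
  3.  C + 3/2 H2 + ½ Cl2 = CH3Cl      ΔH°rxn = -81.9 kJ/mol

eq. 1 × 3 (×3 to match 3 CH2Cl2 in the target): (3)·(-124.2) = -372.6 kJ/mol
eq. 2 reversed and × 3 (C2H3Cl must end up as a reactant; ×3 to match 3 C2H3Cl in the target): (-3)·(+37.3) = -111.9 kJ/mol
eq. 3 × 3 (×3 to match 3 CH3Cl in the target): (3)·(-81.9) = -245.7 kJ/mol
By Hess's law, ΔH°rxn = (-372.6) + (-111.9) + (-245.7) = -730.2 kJ/mol

ΔH°rxn = -730.2 kJ/mol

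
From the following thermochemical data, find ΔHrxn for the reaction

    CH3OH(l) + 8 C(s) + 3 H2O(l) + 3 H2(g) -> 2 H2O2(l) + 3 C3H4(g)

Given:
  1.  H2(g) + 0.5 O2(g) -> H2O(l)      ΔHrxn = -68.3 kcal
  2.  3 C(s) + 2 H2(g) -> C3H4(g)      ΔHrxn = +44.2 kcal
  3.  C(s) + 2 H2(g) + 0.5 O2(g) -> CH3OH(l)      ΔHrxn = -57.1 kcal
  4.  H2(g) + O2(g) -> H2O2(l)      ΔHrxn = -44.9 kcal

eq. 1 reversed and × 3 (reverse to put H2O(l) on the reactant side; ×3 to match 3 H2O(l) in the target): (-3)·(-68.3) = +204.9 kcal
eq. 2 × 3 (scale by 3 for the 3 C3H4(g)): (3)·(+44.2) = +132.6 kcal
eq. 3 reversed (CH3OH(l) must end up as a reactant): +57.1 kcal
eq. 4 × 2 (scale by 2 for the 2 H2O2(l)): (2)·(-44.9) = -89.8 kcal
ΔHrxn = (-3)·(-68.3) + (3)·(+44.2) + (-1)·(-57.1) + (2)·(-44.9) = 304.8 kcal

ΔHrxn = 304.8 kcal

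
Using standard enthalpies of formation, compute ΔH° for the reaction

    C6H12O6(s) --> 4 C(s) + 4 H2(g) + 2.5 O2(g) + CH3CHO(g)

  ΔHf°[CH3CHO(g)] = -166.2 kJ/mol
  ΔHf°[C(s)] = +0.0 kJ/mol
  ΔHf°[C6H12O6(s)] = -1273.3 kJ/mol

ΔH° = 1107.1 kJ/mol

Products: 4·(+0.0) + 4·(+0.0) + 5/2·(+0.0) + 1·(-166.2) = -166.2
Reactants: 1·(-1273.3) = -1273.3
ΔH° = (-166.2) − (-1273.3) = 1107.1 kJ/mol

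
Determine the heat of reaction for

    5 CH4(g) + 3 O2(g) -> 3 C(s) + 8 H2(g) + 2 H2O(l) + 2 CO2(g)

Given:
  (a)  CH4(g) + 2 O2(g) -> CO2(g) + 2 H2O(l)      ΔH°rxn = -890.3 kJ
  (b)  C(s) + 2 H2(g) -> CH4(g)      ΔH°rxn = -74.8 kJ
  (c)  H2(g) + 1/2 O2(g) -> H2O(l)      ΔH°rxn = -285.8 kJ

ΔH°rxn = -984.6 kJ

(a) × 2: (2)·(-890.3) = -1780.6 kJ
(b) reversed and × 3: (-3)·(-74.8) = +224.4 kJ
(c) reversed and × 2: (-2)·(-285.8) = +571.6 kJ
ΔH°rxn = (2)·(-890.3) + (-3)·(-74.8) + (-2)·(-285.8) = -984.6 kJ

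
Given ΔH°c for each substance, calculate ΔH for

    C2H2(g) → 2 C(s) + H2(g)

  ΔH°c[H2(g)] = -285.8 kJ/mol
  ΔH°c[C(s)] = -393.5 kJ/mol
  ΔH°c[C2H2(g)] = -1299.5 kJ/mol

ΔH = -226.7 kJ/mol

With combustion enthalpies, reactants minus products:
= [1·(-1299.5)] − [2·(-393.5) + 1·(-285.8)]
= -226.7 kJ/mol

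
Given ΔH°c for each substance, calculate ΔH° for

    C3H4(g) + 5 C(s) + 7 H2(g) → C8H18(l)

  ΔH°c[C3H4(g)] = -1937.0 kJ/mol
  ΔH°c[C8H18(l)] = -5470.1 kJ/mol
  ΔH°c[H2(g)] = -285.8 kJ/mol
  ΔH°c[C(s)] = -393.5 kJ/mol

Using ΔH = Σ nΔHc°(reactants) − Σ nΔHc°(products):
= [1·(-1937.0) + 5·(-393.5) + 7·(-285.8)] − [1·(-5470.1)]
= -435.0 kJ/mol

ΔH° = -435.0 kJ/mol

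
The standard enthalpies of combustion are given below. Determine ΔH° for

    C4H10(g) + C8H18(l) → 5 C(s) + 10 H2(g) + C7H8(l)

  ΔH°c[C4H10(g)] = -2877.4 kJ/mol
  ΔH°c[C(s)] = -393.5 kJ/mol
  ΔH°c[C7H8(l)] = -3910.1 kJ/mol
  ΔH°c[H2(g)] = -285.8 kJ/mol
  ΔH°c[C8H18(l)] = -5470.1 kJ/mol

With combustion enthalpies, reactants minus products:
= [1·(-2877.4) + 1·(-5470.1)] − [5·(-393.5) + 10·(-285.8) + 1·(-3910.1)]
= 388.1 kJ/mol

ΔH° = 388.1 kJ/mol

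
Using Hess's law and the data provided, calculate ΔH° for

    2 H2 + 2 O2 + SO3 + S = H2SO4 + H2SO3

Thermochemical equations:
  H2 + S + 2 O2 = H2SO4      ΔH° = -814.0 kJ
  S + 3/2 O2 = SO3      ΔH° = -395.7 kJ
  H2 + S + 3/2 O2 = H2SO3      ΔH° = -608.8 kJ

ΔH° = -1027.1 kJ

equation 1 as written: -814.0 kJ
equation 2 reversed: +395.7 kJ
equation 3 as written: -608.8 kJ
ΔH° = (1)·(-814.0) + (-1)·(-395.7) + (1)·(-608.8) = -1027.1 kJ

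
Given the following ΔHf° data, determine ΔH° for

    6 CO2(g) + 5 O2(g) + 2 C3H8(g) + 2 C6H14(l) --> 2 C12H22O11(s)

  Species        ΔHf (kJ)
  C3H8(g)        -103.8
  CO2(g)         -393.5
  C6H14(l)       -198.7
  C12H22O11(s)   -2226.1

ΔH° = -1486.2 kJ

Products: 2·(-2226.1) = -4452.2
Reactants: 6·(-393.5) + 5·(+0.0) + 2·(-103.8) + 2·(-198.7) = -2966.0
ΔH° = (-4452.2) − (-2966.0) = -1486.2 kJ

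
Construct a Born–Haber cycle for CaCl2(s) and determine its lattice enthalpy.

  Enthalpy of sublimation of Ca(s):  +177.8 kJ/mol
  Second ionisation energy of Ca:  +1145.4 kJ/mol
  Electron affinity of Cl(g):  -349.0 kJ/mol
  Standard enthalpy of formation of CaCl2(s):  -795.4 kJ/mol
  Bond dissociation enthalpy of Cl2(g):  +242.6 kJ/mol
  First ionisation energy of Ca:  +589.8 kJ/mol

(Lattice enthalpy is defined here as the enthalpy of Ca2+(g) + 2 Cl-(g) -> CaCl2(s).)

ΔHf° = 1·ΔHsub + 1·(ΣIE) + 1·D(Cl2) + 2·EA + U
-795.4 = 1·(+177.8) + 1·(+1735.2) + 1·(+242.6) + 2·(-349.0) + U
U = -795.4 − (+1457.6) = -2253.0 kJ/mol

U = -2253.0 kJ/mol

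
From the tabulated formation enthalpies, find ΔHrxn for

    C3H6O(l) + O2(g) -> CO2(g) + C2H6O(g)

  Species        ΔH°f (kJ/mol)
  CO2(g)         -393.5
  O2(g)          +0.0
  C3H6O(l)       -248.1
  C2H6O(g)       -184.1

ΔHrxn = -329.5 kJ/mol

Products: 1·(-393.5) + 1·(-184.1) = -577.6
Reactants: 1·(-248.1) + 1·(+0.0) = -248.1
ΔHrxn = (-577.6) − (-248.1) = -329.5 kJ/mol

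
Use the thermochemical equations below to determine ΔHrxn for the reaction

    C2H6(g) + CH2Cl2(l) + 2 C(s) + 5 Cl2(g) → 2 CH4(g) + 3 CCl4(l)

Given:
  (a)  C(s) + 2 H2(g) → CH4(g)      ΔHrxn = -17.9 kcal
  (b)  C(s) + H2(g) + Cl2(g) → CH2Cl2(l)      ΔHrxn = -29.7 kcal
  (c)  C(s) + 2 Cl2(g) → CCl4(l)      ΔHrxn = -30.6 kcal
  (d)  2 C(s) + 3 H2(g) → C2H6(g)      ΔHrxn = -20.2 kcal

(a) × 2 (scale by 2 for the 2 CH4(g)): (2)·(-17.9) = -35.8 kcal
(b) reversed (CH2Cl2(l) must end up as a reactant): +29.7 kcal
(c) × 3 (scale by 3 for the 3 CCl4(l)): (3)·(-30.6) = -91.8 kcal
(d) reversed (C2H6(g) must end up as a reactant): +20.2 kcal
ΔHrxn = (2)·(-17.9) + (-1)·(-29.7) + (3)·(-30.6) + (-1)·(-20.2) = -77.7 kcal

ΔHrxn = -77.7 kcal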